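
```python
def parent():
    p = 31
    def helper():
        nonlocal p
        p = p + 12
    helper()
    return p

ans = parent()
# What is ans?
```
43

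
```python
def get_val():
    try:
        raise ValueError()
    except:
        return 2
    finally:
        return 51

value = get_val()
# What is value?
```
51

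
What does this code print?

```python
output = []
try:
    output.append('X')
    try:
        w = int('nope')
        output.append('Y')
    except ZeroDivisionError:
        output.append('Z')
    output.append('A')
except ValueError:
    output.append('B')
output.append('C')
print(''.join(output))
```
XBC

Inner handler doesn't match, propagates to outer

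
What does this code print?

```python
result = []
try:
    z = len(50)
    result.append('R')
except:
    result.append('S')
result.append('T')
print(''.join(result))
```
ST

Exception raised in try, caught by bare except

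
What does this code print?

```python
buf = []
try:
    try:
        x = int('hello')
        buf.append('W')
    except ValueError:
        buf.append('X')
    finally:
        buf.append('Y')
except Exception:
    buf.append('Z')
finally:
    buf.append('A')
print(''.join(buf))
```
XYA

Both finally blocks run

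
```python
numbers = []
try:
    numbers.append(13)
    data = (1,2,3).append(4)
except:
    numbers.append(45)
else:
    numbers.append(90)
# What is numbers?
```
[13, 45]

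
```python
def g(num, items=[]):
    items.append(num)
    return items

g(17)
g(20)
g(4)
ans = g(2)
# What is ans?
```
[17, 20, 4, 2]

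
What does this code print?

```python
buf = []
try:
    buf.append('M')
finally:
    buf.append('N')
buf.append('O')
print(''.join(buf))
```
MNO

try/finally without except, no exception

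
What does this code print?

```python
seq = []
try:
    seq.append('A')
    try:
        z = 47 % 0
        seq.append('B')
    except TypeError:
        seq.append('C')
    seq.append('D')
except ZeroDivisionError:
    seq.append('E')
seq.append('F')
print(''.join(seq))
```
AEF

Inner handler doesn't match, propagates to outer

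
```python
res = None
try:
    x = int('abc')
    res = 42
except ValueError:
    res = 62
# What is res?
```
62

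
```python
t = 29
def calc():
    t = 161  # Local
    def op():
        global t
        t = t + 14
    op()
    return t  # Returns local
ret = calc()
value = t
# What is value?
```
43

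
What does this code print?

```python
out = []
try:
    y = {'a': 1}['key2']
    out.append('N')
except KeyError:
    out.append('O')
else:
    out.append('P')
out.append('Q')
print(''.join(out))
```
OQ

else block skipped when exception is caught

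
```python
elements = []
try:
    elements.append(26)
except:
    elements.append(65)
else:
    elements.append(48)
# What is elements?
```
[26, 48]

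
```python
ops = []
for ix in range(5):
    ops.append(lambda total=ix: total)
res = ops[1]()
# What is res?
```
1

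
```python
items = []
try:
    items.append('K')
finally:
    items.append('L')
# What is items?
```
['K', 'L']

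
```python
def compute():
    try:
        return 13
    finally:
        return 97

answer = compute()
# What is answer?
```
97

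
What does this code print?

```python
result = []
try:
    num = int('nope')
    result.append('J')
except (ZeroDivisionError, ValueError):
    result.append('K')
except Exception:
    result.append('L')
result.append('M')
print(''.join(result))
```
KM

ValueError matches tuple containing it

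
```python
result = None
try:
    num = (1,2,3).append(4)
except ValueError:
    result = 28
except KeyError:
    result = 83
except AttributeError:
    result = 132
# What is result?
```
132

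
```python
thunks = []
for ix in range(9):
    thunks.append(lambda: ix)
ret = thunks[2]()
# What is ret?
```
8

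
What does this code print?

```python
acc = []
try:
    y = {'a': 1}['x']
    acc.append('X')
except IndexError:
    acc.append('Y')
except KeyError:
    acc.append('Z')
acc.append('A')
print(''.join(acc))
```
ZA

KeyError is caught by its specific handler, not IndexError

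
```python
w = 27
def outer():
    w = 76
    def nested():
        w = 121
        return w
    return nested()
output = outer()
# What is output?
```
121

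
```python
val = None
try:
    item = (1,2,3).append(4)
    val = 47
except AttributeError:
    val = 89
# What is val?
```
89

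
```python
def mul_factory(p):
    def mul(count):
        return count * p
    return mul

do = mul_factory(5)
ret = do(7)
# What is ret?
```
35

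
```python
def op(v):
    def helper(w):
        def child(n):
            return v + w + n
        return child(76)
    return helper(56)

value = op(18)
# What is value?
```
150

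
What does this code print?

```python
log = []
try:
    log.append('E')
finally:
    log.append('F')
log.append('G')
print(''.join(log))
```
EFG

try/finally without except, no exception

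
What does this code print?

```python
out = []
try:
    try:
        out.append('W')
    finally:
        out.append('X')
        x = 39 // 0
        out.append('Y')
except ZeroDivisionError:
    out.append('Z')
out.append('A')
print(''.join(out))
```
WXZA

Exception in inner finally caught by outer except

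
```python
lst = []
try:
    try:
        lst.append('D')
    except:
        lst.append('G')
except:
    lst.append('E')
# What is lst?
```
['D']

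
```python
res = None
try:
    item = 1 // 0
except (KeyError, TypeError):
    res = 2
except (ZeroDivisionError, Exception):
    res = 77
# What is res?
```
77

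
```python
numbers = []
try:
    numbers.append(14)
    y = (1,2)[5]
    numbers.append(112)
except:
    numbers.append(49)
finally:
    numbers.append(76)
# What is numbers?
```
[14, 49, 76]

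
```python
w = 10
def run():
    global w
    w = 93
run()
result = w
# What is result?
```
93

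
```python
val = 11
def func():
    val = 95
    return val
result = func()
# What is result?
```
95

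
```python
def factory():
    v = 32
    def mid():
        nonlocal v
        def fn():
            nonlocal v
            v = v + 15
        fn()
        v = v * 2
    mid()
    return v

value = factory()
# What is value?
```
94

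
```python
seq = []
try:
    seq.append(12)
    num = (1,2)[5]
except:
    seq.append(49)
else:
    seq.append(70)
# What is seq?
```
[12, 49]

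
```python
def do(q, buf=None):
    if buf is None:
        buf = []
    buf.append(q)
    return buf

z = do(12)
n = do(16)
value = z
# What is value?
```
[12]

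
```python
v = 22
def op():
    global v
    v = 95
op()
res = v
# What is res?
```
95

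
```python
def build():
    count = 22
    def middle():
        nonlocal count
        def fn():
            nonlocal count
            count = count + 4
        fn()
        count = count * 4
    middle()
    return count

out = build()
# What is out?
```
104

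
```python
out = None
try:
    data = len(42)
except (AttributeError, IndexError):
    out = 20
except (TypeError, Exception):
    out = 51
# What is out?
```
51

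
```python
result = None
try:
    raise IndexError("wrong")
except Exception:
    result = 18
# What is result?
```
18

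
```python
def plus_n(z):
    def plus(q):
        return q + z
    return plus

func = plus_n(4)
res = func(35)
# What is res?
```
39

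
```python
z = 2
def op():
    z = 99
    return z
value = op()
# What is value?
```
99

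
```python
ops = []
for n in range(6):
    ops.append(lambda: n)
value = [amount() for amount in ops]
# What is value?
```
[5, 5, 5, 5, 5, 5]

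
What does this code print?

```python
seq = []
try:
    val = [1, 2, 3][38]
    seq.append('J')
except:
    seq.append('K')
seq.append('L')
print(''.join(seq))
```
KL

Exception raised in try, caught by bare except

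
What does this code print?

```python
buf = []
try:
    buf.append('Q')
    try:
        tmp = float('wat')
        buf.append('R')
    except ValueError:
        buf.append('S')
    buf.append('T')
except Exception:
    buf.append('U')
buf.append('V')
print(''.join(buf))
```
QSTV

Inner exception caught by inner handler, outer continues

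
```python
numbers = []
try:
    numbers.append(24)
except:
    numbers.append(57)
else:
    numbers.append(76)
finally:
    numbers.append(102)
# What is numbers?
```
[24, 76, 102]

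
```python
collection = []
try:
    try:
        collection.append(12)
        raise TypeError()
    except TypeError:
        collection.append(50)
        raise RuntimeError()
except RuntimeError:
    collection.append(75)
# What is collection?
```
[12, 50, 75]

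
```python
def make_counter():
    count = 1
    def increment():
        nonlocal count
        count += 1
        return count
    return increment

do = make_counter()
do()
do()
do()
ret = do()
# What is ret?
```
5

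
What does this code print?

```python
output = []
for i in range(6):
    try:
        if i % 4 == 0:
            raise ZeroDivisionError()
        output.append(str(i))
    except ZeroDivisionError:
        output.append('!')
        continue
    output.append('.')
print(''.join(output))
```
!1.2.3.!5.

continue in except skips rest of loop body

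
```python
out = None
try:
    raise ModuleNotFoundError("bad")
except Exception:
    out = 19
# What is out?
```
19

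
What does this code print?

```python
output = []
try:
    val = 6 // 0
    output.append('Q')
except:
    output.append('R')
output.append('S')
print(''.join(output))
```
RS

Exception raised in try, caught by bare except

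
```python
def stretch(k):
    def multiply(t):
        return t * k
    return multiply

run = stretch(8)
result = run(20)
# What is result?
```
160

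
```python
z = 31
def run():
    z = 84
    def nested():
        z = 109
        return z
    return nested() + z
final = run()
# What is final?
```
193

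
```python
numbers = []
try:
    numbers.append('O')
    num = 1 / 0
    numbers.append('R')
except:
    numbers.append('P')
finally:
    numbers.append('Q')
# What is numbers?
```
['O', 'P', 'Q']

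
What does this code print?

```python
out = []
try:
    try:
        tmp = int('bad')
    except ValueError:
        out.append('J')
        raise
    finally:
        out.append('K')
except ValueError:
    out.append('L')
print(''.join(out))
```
JKL

finally runs before re-raised exception propagates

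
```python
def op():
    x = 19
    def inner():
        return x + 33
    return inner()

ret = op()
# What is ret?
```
52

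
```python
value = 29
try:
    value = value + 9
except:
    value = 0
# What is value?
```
38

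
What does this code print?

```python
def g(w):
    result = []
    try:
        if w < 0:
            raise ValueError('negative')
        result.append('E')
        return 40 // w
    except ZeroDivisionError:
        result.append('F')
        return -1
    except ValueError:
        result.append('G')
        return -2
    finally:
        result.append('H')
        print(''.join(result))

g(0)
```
EFH

w=0 causes ZeroDivisionError, caught, finally prints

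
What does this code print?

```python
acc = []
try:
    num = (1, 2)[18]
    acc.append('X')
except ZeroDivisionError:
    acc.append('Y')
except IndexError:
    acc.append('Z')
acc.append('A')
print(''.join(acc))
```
ZA

IndexError is caught by its specific handler, not ZeroDivisionError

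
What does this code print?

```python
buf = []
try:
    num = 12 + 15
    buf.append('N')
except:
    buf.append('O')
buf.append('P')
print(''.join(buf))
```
NP

No exception, try block completes normally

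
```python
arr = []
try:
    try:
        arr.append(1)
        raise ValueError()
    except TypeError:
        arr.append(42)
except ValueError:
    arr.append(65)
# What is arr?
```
[1, 65]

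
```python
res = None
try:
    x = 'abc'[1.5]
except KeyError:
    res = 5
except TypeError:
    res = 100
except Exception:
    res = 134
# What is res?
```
100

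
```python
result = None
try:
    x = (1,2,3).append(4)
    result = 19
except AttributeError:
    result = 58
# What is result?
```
58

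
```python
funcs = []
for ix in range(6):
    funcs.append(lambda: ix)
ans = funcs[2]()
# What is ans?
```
5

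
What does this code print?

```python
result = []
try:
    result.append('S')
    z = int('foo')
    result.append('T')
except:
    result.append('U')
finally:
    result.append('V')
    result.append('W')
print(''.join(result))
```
SUVW

Code before exception runs, then except, then all of finally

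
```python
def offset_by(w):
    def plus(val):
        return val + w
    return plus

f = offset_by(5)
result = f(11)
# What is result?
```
16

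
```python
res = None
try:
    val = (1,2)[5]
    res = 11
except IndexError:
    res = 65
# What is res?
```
65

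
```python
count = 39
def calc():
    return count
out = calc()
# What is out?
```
39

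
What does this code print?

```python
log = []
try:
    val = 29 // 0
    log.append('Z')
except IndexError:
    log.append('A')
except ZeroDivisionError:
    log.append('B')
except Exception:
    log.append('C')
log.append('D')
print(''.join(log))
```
BD

ZeroDivisionError matches before generic Exception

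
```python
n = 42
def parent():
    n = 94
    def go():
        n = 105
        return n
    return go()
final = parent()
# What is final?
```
105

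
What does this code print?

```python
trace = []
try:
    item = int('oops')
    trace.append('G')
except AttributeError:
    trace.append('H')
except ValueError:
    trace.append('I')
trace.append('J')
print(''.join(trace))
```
IJ

ValueError is caught by its specific handler, not AttributeError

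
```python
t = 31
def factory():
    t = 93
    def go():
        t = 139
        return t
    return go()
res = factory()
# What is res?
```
139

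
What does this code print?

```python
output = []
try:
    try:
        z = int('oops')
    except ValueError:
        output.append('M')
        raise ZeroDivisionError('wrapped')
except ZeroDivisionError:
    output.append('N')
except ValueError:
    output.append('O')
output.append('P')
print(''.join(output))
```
MNP

ZeroDivisionError raised and caught, original ValueError not re-raised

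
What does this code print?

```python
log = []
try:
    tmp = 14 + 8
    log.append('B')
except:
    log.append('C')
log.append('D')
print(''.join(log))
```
BD

No exception, try block completes normally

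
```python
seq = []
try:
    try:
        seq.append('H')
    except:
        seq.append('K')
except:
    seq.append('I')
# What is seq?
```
['H']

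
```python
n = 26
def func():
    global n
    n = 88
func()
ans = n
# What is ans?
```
88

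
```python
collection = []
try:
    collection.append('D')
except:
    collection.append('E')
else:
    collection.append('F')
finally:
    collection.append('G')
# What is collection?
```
['D', 'F', 'G']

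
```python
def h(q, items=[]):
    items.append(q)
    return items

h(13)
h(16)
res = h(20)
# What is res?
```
[13, 16, 20]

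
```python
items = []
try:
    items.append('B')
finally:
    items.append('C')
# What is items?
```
['B', 'C']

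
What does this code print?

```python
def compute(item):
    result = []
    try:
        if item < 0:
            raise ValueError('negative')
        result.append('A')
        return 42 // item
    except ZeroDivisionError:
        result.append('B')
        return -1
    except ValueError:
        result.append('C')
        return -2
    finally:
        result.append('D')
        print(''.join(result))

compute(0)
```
ABD

item=0 causes ZeroDivisionError, caught, finally prints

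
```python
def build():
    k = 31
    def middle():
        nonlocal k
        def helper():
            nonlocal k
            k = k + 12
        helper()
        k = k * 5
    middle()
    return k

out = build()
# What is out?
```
215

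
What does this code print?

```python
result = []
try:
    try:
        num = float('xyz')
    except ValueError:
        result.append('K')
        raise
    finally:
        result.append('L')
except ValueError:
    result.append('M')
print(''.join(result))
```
KLM

finally runs before re-raised exception propagates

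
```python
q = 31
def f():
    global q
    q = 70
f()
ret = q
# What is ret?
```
70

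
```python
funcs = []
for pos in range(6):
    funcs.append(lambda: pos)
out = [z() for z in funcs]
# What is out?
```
[5, 5, 5, 5, 5, 5]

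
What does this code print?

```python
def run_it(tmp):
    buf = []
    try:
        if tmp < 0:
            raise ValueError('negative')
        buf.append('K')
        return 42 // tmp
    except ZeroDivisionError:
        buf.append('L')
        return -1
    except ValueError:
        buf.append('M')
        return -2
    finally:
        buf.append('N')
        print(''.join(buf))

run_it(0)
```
KLN

tmp=0 causes ZeroDivisionError, caught, finally prints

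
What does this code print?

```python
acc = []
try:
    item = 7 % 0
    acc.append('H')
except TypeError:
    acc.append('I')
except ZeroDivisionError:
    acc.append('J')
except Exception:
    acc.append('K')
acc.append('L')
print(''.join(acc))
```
JL

ZeroDivisionError matches before generic Exception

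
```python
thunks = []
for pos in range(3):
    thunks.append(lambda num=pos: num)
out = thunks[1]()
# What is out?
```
1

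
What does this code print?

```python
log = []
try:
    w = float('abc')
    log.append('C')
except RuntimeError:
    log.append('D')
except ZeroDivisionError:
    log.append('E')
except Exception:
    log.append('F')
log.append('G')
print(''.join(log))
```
FG

ValueError not specifically caught, falls to Exception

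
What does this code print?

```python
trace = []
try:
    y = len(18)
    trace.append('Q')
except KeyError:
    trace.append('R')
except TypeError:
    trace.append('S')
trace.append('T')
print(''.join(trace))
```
ST

TypeError is caught by its specific handler, not KeyError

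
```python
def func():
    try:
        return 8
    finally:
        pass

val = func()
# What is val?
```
8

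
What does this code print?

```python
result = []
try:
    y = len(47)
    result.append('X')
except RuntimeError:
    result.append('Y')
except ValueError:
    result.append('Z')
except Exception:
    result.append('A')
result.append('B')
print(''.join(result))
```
AB

TypeError not specifically caught, falls to Exception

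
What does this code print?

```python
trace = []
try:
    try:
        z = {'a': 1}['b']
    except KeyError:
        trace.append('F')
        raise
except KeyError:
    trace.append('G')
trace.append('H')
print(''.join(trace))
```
FGH

raise without argument re-raises current exception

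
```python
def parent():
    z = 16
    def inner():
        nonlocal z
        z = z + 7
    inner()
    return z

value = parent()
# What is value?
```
23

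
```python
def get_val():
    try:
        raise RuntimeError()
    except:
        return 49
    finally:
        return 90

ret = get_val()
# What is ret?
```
90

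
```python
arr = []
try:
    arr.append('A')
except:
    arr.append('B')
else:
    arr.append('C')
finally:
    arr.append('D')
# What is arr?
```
['A', 'C', 'D']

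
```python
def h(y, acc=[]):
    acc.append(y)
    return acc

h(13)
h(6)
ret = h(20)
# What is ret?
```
[13, 6, 20]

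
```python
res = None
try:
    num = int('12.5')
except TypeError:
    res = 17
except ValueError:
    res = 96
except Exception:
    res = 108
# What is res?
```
96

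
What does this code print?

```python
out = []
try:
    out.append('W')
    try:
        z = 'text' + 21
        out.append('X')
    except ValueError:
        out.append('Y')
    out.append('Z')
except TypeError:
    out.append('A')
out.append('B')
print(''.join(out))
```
WAB

Inner handler doesn't match, propagates to outer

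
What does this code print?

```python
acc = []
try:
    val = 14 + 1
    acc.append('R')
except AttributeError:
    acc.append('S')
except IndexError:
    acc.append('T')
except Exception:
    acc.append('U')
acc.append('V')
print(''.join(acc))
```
RV

No exception, try block completes normally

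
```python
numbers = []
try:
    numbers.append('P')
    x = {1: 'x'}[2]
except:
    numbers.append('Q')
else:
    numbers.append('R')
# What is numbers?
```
['P', 'Q']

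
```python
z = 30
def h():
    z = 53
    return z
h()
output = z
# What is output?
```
30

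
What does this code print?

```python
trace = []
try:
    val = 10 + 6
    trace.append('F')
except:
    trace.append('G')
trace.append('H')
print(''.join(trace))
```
FH

No exception, try block completes normally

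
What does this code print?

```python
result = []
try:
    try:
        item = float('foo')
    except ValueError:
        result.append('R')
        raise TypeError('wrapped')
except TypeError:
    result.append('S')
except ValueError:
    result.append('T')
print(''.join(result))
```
RS

New TypeError raised, caught by outer TypeError handler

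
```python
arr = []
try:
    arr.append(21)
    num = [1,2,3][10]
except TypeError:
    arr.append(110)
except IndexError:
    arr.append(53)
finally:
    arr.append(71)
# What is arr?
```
[21, 53, 71]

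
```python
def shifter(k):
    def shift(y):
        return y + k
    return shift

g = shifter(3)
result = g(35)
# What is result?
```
38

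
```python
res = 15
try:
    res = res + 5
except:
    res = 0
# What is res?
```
20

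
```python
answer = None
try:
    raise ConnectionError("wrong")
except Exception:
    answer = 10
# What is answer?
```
10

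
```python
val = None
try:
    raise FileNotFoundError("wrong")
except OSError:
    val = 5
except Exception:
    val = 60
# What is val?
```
5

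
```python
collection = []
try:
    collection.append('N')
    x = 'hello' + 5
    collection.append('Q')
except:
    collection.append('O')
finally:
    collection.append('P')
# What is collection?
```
['N', 'O', 'P']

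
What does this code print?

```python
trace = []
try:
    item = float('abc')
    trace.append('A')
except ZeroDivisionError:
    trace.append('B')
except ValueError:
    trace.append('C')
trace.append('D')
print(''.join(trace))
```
CD

ValueError is caught by its specific handler, not ZeroDivisionError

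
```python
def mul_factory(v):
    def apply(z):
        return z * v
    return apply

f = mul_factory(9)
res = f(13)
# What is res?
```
117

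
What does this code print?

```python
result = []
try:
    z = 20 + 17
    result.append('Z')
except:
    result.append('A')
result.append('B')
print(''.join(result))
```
ZB

No exception, try block completes normally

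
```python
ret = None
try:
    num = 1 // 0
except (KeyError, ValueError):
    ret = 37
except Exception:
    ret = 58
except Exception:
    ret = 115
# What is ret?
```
58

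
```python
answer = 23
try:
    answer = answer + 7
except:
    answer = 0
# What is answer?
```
30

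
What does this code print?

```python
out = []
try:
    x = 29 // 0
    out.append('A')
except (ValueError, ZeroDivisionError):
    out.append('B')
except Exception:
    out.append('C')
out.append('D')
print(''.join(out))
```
BD

ZeroDivisionError matches tuple containing it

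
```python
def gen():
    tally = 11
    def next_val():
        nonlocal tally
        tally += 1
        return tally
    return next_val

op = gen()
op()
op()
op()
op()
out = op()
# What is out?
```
16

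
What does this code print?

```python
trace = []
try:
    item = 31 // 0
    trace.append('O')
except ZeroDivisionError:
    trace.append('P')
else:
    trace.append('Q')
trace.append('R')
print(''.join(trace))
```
PR

else block skipped when exception is caught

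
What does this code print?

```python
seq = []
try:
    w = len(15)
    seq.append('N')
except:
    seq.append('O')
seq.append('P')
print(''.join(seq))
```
OP

Exception raised in try, caught by bare except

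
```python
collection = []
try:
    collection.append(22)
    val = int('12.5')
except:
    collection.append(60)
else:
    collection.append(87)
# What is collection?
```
[22, 60]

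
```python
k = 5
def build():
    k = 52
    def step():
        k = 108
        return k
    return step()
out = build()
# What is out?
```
108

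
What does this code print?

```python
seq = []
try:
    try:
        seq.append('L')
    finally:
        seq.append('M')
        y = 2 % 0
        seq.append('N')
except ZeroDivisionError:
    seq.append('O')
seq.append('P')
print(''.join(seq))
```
LMOP

Exception in inner finally caught by outer except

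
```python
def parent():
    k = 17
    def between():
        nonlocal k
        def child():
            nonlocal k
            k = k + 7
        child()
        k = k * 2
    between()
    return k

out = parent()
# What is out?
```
48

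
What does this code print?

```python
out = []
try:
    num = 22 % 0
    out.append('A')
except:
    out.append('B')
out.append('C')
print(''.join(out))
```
BC

Exception raised in try, caught by bare except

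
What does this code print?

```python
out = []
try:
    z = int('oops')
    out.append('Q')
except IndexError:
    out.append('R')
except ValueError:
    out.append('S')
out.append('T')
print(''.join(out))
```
ST

ValueError is caught by its specific handler, not IndexError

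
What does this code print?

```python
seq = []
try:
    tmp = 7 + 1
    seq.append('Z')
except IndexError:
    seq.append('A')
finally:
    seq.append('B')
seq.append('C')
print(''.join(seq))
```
ZBC

finally runs after normal execution too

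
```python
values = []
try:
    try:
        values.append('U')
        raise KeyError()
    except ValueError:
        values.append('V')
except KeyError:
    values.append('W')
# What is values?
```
['U', 'W']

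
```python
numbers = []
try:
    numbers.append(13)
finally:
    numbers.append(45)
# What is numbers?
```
[13, 45]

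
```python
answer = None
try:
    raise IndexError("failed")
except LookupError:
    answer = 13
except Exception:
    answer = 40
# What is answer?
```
13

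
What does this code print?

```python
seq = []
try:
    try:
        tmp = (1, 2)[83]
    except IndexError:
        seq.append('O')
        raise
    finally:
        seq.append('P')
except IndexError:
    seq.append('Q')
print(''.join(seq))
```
OPQ

finally runs before re-raised exception propagates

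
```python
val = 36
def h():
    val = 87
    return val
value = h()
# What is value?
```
87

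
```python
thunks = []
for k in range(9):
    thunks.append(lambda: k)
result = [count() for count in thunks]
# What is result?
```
[8, 8, 8, 8, 8, 8, 8, 8, 8]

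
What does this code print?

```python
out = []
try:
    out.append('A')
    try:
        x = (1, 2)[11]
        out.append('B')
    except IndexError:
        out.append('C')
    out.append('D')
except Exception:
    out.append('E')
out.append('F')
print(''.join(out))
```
ACDF

Inner exception caught by inner handler, outer continues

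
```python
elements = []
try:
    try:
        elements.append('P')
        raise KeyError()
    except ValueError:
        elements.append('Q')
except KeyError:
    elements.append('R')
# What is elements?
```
['P', 'R']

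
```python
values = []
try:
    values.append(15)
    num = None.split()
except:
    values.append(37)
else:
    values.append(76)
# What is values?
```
[15, 37]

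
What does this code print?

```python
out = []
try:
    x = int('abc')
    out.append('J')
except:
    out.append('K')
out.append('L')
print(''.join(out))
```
KL

Exception raised in try, caught by bare except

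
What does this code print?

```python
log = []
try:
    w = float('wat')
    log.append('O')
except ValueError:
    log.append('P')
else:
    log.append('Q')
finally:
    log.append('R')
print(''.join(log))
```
PR

Exception: except runs, else skipped, finally runs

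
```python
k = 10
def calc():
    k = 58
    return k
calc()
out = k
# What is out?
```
10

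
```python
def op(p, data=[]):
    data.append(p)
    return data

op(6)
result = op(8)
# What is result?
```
[6, 8]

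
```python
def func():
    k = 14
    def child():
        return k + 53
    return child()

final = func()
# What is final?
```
67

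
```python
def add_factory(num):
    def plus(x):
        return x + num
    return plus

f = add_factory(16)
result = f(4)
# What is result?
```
20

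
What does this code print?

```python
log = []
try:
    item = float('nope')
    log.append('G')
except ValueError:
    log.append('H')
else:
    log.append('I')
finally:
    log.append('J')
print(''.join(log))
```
HJ

Exception: except runs, else skipped, finally runs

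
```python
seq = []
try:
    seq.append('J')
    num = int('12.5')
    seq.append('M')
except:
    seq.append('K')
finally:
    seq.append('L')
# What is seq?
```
['J', 'K', 'L']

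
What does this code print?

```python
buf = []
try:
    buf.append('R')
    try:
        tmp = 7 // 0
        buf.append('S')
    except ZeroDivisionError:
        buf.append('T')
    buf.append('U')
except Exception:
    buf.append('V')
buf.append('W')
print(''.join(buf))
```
RTUW

Inner exception caught by inner handler, outer continues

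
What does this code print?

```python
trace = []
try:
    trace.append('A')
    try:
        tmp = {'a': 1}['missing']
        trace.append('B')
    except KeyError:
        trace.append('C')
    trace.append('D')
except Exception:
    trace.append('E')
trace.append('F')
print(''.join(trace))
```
ACDF

Inner exception caught by inner handler, outer continues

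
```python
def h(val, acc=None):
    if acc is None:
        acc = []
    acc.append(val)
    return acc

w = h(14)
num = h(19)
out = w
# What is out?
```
[14]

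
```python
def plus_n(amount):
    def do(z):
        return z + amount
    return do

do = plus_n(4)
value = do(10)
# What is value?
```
14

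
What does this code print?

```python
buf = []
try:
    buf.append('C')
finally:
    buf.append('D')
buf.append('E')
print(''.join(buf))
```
CDE

try/finally without except, no exception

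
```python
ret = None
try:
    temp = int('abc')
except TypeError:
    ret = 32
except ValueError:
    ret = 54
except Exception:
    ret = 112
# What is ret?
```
54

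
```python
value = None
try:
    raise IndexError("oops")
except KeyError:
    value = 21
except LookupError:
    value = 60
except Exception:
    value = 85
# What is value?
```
60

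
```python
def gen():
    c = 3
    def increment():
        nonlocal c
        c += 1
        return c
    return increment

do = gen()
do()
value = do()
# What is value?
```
5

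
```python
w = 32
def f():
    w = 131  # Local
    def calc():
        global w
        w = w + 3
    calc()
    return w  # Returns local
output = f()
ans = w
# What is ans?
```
35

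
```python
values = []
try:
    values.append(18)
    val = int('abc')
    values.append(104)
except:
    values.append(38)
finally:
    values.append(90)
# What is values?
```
[18, 38, 90]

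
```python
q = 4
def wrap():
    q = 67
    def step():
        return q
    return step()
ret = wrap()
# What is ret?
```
67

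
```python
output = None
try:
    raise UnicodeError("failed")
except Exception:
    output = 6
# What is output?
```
6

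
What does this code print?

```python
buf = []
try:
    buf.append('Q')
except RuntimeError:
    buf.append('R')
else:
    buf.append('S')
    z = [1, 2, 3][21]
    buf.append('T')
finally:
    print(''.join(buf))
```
QS

Try succeeds, else appends 'S', IndexError in else is uncaught, finally prints before exception propagates ('T' never appended)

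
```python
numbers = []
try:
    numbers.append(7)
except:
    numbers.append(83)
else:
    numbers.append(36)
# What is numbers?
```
[7, 36]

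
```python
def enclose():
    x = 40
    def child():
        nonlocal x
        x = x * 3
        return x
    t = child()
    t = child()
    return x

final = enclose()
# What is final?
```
360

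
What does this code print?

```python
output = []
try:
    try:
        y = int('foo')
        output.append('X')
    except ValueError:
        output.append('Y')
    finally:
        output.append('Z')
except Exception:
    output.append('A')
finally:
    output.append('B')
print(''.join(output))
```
YZB

Both finally blocks run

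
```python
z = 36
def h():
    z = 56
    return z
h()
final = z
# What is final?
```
36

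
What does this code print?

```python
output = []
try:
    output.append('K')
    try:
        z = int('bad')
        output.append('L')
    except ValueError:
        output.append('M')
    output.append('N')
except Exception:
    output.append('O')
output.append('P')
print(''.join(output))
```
KMNP

Inner exception caught by inner handler, outer continues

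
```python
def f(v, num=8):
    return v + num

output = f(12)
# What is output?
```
20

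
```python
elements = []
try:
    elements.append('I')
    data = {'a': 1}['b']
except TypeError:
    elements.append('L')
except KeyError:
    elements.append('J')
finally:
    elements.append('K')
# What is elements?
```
['I', 'J', 'K']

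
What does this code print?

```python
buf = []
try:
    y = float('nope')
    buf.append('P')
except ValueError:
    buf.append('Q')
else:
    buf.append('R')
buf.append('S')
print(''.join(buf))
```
QS

else block skipped when exception is caught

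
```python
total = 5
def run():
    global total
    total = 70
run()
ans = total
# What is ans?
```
70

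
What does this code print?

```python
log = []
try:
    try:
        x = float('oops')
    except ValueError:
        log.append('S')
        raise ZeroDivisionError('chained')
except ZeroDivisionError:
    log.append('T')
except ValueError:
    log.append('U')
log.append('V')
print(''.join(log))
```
STV

ZeroDivisionError raised and caught, original ValueError not re-raised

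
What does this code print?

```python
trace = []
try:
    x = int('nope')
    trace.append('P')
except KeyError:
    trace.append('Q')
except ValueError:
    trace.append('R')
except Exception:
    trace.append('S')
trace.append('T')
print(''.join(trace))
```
RT

ValueError matches before generic Exception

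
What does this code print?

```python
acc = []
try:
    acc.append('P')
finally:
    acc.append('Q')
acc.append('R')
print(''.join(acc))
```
PQR

try/finally without except, no exception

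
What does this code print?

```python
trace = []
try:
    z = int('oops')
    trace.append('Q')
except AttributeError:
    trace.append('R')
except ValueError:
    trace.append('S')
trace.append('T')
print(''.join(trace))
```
ST

ValueError is caught by its specific handler, not AttributeError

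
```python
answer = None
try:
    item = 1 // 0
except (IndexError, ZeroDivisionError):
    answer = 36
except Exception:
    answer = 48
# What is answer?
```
36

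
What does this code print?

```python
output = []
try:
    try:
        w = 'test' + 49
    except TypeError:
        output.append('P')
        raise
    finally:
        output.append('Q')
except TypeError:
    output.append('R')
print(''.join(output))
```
PQR

finally runs before re-raised exception propagates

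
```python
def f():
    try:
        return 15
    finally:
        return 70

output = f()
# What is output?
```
70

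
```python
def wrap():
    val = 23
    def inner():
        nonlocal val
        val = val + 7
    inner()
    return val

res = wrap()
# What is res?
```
30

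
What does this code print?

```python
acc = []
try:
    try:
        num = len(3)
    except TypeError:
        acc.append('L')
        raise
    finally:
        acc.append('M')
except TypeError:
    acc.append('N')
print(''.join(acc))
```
LMN

finally runs before re-raised exception propagates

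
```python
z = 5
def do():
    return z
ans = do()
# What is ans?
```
5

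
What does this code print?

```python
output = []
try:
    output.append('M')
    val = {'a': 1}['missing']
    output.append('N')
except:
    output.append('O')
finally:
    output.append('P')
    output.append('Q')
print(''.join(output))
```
MOPQ

Code before exception runs, then except, then all of finally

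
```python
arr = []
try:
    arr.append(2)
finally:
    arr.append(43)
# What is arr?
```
[2, 43]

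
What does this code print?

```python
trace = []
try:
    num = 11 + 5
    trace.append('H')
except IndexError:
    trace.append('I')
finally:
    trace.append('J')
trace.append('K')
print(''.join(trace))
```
HJK

finally runs after normal execution too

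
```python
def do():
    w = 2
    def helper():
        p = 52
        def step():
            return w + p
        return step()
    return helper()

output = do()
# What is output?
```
54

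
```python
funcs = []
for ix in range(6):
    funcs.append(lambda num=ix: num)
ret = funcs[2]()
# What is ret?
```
2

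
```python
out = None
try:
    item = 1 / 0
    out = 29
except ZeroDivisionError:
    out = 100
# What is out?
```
100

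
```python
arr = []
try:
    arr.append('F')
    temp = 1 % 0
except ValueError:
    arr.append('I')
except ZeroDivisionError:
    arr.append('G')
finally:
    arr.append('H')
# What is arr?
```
['F', 'G', 'H']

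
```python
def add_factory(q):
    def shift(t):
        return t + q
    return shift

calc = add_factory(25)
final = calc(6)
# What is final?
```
31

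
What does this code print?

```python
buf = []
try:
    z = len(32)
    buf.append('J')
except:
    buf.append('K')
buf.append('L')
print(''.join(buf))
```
KL

Exception raised in try, caught by bare except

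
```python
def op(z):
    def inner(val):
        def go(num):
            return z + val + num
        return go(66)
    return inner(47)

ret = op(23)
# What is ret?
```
136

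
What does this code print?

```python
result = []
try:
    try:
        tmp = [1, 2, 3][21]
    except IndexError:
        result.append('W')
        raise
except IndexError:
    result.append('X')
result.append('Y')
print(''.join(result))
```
WXY

raise without argument re-raises current exception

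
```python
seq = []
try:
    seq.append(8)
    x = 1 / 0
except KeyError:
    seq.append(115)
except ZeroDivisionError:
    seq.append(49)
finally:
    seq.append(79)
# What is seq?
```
[8, 49, 79]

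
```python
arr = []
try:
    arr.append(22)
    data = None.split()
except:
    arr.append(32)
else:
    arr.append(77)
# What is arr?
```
[22, 32]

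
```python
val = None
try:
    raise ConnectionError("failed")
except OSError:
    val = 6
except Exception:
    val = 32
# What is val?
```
6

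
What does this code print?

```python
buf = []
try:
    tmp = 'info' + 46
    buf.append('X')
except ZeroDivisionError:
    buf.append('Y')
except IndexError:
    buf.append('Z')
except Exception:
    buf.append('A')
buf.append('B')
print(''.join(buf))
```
AB

TypeError not specifically caught, falls to Exception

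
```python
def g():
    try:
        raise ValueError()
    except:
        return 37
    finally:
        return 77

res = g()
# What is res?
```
77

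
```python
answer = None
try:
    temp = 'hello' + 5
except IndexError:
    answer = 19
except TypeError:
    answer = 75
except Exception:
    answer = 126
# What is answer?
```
75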